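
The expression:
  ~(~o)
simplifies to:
o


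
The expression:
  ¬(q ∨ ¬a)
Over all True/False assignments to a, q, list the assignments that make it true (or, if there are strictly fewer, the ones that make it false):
is true only for:
  a=True, q=False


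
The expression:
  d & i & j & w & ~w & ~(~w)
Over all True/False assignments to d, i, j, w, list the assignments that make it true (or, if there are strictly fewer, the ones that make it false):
is never true.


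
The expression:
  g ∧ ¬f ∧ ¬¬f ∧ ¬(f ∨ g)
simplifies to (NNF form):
False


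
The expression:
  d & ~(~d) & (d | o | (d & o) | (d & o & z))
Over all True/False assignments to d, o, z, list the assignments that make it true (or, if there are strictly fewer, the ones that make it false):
is true only for:
  d=True, o=False, z=False;
  d=True, o=False, z=True;
  d=True, o=True, z=False;
  d=True, o=True, z=True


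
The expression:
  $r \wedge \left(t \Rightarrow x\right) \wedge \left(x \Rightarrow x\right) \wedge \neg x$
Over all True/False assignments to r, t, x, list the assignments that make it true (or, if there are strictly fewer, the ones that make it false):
is true only for:
  r=True, t=False, x=False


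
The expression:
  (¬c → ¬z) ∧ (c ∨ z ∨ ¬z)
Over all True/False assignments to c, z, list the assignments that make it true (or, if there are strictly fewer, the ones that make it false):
is false only for:
  c=False, z=True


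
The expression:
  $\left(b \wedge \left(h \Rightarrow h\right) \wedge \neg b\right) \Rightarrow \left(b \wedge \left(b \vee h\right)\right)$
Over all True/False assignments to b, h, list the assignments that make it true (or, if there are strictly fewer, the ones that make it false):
is always true.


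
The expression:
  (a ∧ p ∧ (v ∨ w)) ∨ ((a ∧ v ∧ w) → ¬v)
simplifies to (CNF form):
p ∨ ¬a ∨ ¬v ∨ ¬w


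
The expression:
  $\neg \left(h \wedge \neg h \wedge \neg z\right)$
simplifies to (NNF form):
$\text{True}$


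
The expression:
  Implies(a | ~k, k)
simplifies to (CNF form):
k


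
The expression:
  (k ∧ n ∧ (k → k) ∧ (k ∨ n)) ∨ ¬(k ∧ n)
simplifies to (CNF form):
True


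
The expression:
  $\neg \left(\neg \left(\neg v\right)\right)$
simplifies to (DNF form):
$\neg v$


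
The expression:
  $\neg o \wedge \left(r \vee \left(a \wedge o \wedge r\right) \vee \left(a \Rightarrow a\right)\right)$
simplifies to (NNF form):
$\neg o$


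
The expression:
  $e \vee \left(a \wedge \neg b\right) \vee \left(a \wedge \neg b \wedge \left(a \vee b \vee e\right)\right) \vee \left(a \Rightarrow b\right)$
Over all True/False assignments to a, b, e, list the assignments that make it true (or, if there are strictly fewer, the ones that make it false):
is always true.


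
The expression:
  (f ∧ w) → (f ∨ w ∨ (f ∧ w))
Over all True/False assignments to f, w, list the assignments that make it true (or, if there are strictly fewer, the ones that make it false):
is always true.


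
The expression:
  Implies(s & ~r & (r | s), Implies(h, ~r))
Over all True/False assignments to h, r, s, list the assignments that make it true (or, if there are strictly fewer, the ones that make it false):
is always true.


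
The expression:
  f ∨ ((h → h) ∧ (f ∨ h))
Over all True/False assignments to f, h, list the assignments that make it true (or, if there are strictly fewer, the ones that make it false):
is false only for:
  f=False, h=False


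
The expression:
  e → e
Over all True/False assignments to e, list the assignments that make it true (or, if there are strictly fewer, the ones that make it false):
is always true.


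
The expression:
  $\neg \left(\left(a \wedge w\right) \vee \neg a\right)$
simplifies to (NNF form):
$a \wedge \neg w$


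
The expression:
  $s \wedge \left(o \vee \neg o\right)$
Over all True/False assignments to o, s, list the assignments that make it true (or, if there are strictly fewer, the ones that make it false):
is true only for:
  o=False, s=True;
  o=True, s=True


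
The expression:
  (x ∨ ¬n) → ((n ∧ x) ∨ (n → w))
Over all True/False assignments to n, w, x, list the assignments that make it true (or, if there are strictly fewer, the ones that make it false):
is always true.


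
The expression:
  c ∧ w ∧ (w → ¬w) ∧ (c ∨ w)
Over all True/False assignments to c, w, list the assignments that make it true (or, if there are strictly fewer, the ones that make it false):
is never true.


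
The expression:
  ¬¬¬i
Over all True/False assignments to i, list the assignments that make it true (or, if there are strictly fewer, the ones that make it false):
is true only for:
  i=False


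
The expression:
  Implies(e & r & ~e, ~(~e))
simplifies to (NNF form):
True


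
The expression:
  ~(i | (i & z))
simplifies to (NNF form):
~i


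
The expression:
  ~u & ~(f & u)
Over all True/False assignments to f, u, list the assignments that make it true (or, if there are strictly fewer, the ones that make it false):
is true only for:
  f=False, u=False;
  f=True, u=False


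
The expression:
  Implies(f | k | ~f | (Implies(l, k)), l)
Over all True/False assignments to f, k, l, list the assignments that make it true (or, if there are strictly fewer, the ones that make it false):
is true only for:
  f=False, k=False, l=True;
  f=False, k=True, l=True;
  f=True, k=False, l=True;
  f=True, k=True, l=True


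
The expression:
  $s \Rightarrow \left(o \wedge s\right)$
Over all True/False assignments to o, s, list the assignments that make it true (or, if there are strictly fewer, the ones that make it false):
is false only for:
  o=False, s=True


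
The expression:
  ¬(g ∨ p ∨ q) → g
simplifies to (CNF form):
g ∨ p ∨ q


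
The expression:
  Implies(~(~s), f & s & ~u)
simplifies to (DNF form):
~s | (f & ~u)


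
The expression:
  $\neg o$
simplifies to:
$\neg o$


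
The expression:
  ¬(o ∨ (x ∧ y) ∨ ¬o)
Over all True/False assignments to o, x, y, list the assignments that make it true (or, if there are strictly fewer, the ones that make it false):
is never true.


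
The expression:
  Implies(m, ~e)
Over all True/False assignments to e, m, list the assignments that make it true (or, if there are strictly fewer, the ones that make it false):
is false only for:
  e=True, m=True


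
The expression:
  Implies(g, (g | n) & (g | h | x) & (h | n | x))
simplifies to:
h | n | x | ~g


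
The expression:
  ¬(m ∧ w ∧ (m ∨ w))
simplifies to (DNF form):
¬m ∨ ¬w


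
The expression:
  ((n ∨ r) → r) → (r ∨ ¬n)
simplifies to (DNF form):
True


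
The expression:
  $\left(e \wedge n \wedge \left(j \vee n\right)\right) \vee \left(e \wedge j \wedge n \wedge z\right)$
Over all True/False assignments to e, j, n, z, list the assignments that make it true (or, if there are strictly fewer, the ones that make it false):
is true only for:
  e=True, j=False, n=True, z=False;
  e=True, j=False, n=True, z=True;
  e=True, j=True, n=True, z=False;
  e=True, j=True, n=True, z=True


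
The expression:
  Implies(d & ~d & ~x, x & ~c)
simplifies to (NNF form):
True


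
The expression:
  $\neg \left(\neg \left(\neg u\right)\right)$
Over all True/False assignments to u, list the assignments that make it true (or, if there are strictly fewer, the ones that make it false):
is true only for:
  u=False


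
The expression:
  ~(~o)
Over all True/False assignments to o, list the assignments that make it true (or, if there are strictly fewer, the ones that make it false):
is true only for:
  o=True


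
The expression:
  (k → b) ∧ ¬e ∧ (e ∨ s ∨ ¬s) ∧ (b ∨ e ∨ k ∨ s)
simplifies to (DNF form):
(b ∧ ¬e) ∨ (s ∧ ¬e ∧ ¬k)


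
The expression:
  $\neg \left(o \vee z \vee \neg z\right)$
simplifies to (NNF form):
$\text{False}$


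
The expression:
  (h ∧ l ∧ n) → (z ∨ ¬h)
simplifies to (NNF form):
z ∨ ¬h ∨ ¬l ∨ ¬n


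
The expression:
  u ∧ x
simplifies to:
u ∧ x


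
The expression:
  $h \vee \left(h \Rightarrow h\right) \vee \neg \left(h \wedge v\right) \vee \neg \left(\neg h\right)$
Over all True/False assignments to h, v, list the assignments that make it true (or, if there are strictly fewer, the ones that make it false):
is always true.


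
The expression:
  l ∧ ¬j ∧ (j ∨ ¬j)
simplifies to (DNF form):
l ∧ ¬j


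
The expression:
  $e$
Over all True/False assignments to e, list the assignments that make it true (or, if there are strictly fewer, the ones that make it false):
is true only for:
  e=True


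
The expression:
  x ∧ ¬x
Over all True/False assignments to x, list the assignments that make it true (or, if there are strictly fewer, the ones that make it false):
is never true.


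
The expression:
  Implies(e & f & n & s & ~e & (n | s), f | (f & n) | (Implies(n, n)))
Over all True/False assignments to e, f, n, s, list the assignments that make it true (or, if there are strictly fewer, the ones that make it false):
is always true.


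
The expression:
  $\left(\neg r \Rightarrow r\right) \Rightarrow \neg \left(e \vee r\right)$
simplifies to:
$\neg r$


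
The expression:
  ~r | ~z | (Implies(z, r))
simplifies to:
True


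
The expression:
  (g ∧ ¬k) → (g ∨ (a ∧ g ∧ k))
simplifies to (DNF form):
True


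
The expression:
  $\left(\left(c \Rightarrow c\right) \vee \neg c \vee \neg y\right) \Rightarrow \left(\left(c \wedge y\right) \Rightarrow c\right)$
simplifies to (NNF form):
$\text{True}$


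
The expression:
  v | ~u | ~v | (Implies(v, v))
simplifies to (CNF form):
True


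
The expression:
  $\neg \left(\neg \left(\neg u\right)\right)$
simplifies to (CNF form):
$\neg u$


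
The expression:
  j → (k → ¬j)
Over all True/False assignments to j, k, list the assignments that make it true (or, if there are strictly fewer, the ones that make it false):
is false only for:
  j=True, k=True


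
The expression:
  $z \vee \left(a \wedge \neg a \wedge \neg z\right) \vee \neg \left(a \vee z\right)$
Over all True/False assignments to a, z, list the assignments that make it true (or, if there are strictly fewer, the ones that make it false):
is false only for:
  a=True, z=False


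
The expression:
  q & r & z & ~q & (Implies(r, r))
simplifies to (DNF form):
False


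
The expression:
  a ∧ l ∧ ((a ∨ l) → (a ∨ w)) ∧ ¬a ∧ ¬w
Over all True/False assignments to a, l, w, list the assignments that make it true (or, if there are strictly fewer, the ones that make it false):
is never true.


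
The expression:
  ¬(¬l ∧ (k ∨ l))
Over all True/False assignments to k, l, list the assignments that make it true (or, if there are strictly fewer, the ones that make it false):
is false only for:
  k=True, l=False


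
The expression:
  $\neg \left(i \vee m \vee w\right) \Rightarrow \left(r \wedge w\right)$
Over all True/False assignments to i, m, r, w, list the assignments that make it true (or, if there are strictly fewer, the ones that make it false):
is false only for:
  i=False, m=False, r=False, w=False;
  i=False, m=False, r=True, w=False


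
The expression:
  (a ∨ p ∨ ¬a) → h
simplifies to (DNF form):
h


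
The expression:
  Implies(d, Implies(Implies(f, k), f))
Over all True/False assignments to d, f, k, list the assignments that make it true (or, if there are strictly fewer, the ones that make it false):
is false only for:
  d=True, f=False, k=False;
  d=True, f=False, k=True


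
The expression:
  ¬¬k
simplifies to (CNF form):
k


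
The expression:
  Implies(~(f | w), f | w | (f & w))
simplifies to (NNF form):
f | w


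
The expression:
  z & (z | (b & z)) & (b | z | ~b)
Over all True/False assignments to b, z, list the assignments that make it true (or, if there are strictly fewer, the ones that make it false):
is true only for:
  b=False, z=True;
  b=True, z=True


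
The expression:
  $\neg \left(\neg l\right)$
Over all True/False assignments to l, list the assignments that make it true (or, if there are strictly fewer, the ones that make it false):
is true only for:
  l=True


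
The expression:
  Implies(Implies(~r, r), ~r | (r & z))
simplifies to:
z | ~r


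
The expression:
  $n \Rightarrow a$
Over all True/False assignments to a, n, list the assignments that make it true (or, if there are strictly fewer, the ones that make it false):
is false only for:
  a=False, n=True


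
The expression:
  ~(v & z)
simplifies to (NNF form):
~v | ~z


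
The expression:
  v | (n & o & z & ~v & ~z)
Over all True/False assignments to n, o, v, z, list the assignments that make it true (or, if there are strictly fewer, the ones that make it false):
is true only for:
  n=False, o=False, v=True, z=False;
  n=False, o=False, v=True, z=True;
  n=False, o=True, v=True, z=False;
  n=False, o=True, v=True, z=True;
  n=True, o=False, v=True, z=False;
  n=True, o=False, v=True, z=True;
  n=True, o=True, v=True, z=False;
  n=True, o=True, v=True, z=True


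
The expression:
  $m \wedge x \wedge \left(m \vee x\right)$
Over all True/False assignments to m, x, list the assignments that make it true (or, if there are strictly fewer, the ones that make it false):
is true only for:
  m=True, x=True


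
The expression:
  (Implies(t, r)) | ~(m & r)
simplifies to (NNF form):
True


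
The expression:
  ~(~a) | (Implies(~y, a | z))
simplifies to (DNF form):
a | y | z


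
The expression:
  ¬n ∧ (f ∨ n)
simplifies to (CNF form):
f ∧ ¬n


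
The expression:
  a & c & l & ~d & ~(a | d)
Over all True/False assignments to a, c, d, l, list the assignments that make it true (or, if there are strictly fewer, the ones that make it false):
is never true.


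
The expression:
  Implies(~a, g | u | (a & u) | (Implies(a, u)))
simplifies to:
True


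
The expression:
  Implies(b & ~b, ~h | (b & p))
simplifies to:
True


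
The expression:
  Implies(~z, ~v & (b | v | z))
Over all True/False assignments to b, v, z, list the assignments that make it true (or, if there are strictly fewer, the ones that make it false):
is false only for:
  b=False, v=False, z=False;
  b=False, v=True, z=False;
  b=True, v=True, z=False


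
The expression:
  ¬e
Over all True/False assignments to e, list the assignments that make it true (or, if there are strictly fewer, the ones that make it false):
is true only for:
  e=False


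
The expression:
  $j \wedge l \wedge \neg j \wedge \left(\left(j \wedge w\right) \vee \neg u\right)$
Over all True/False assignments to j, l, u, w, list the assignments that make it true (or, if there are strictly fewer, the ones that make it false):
is never true.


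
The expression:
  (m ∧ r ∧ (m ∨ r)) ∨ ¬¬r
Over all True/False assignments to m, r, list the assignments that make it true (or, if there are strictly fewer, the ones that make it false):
is true only for:
  m=False, r=True;
  m=True, r=True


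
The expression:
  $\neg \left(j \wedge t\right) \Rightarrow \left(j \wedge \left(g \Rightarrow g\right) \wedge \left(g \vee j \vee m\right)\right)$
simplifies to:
$j$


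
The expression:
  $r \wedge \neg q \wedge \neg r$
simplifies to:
$\text{False}$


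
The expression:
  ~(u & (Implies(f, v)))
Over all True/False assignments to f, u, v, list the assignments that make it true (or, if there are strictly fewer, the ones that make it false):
is false only for:
  f=False, u=True, v=False;
  f=False, u=True, v=True;
  f=True, u=True, v=True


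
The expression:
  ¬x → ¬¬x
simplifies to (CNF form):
x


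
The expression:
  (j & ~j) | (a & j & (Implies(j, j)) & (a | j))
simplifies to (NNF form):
a & j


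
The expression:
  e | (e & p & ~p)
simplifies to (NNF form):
e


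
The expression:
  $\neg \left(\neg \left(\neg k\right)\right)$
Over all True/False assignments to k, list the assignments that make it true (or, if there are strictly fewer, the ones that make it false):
is true only for:
  k=False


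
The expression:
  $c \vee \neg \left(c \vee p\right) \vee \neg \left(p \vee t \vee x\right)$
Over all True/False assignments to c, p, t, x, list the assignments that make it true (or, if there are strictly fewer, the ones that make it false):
is false only for:
  c=False, p=True, t=False, x=False;
  c=False, p=True, t=False, x=True;
  c=False, p=True, t=True, x=False;
  c=False, p=True, t=True, x=True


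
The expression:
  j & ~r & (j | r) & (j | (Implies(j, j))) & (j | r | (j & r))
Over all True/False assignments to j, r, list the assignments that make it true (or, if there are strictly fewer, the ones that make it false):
is true only for:
  j=True, r=False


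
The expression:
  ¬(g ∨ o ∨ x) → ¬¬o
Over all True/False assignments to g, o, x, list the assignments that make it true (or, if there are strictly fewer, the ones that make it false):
is false only for:
  g=False, o=False, x=False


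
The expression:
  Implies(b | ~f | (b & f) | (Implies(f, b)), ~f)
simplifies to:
~b | ~f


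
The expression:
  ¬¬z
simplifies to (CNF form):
z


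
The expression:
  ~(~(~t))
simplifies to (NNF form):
~t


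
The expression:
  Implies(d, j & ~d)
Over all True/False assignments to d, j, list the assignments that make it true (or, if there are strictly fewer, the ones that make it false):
is true only for:
  d=False, j=False;
  d=False, j=True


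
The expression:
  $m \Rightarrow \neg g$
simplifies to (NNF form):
$\neg g \vee \neg m$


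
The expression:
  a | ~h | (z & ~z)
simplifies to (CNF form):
a | ~h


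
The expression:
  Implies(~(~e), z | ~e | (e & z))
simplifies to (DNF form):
z | ~e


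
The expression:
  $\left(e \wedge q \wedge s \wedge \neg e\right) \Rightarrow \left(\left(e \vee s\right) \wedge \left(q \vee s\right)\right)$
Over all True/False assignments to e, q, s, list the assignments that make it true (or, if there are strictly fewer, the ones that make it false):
is always true.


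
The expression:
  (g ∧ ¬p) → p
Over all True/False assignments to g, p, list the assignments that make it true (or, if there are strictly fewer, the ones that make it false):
is false only for:
  g=True, p=False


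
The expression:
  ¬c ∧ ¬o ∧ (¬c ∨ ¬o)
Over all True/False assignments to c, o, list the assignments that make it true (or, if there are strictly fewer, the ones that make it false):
is true only for:
  c=False, o=False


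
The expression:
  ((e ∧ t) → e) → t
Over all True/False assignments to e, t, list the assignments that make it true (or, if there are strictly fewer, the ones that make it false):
is true only for:
  e=False, t=True;
  e=True, t=True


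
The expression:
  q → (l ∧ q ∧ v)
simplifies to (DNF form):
(l ∧ v) ∨ ¬q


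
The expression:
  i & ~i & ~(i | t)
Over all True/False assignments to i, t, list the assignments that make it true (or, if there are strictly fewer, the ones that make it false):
is never true.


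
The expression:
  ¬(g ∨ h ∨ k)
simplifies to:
¬g ∧ ¬h ∧ ¬k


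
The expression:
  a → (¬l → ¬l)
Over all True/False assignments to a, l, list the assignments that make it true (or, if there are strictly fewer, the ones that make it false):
is always true.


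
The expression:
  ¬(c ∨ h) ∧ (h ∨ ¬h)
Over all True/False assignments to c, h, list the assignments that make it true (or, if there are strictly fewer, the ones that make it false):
is true only for:
  c=False, h=False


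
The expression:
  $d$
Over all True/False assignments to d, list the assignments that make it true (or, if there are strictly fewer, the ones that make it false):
is true only for:
  d=True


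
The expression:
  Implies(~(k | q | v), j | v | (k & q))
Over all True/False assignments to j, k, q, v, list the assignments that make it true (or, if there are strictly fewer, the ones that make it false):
is false only for:
  j=False, k=False, q=False, v=False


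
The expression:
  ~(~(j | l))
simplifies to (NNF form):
j | l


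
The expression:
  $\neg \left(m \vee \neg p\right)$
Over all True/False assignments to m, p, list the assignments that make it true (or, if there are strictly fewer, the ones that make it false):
is true only for:
  m=False, p=True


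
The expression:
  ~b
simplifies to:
~b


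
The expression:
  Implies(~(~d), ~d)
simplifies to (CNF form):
~d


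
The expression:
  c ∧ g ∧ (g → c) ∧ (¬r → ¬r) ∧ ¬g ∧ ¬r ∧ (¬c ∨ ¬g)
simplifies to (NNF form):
False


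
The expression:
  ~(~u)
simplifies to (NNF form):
u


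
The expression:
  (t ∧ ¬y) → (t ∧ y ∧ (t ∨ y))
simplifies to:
y ∨ ¬t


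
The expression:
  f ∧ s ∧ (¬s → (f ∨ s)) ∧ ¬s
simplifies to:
False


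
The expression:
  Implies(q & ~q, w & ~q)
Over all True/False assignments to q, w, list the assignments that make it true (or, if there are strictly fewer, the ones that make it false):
is always true.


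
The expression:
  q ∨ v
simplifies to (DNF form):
q ∨ v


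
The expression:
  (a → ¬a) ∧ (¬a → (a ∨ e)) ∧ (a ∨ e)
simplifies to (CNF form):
e ∧ ¬a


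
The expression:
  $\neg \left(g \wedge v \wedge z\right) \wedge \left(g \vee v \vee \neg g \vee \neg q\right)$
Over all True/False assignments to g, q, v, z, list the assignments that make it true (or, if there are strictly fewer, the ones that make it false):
is false only for:
  g=True, q=False, v=True, z=True;
  g=True, q=True, v=True, z=True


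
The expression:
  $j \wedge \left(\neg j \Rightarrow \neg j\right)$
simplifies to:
$j$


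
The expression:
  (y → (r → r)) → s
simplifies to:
s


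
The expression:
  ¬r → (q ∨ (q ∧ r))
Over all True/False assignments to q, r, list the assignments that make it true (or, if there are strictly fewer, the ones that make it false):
is false only for:
  q=False, r=False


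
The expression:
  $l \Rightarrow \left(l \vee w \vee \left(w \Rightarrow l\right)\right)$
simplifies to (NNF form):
$\text{True}$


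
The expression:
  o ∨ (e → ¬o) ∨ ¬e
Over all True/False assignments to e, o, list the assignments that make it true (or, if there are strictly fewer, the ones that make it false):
is always true.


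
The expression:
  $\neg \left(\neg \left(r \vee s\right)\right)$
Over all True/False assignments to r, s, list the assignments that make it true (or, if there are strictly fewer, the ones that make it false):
is false only for:
  r=False, s=False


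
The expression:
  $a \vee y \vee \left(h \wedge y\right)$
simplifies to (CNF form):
$a \vee y$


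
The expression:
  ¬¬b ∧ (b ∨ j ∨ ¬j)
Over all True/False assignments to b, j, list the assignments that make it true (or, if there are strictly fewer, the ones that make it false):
is true only for:
  b=True, j=False;
  b=True, j=True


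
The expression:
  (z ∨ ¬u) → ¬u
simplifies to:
¬u ∨ ¬z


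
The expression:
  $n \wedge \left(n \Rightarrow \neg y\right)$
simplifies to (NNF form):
$n \wedge \neg y$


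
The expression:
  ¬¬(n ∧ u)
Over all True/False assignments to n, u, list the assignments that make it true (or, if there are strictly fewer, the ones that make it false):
is true only for:
  n=True, u=True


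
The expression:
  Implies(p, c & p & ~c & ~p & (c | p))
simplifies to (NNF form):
~p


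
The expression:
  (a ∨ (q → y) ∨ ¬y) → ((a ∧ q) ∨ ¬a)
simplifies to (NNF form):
q ∨ ¬a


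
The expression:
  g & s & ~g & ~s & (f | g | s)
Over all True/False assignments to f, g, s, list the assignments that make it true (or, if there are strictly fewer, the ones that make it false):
is never true.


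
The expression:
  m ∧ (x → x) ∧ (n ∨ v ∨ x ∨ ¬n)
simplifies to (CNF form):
m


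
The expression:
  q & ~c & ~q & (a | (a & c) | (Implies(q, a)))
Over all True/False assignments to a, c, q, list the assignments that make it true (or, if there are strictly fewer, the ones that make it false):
is never true.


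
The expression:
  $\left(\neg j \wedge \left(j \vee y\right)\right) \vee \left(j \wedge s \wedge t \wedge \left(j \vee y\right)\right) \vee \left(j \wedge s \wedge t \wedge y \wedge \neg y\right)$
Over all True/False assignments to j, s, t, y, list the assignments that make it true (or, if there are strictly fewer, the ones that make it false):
is true only for:
  j=False, s=False, t=False, y=True;
  j=False, s=False, t=True, y=True;
  j=False, s=True, t=False, y=True;
  j=False, s=True, t=True, y=True;
  j=True, s=True, t=True, y=False;
  j=True, s=True, t=True, y=True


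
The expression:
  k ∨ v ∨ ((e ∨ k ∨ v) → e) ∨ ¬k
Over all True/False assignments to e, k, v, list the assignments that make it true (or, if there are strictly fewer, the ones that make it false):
is always true.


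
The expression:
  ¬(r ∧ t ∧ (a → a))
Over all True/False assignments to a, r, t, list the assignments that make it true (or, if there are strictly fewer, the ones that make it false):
is false only for:
  a=False, r=True, t=True;
  a=True, r=True, t=True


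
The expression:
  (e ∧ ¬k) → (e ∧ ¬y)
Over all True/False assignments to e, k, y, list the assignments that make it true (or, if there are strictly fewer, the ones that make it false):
is false only for:
  e=True, k=False, y=True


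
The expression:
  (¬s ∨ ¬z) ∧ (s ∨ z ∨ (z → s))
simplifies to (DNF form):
¬s ∨ ¬z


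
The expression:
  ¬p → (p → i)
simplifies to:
True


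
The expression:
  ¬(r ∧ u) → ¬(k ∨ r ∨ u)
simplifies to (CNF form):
(r ∨ ¬k) ∧ (r ∨ ¬u) ∧ (u ∨ ¬r)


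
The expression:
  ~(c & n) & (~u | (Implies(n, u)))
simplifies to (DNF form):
~c | ~n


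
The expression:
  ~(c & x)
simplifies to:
~c | ~x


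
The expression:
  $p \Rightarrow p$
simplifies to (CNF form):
$\text{True}$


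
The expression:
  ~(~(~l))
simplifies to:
~l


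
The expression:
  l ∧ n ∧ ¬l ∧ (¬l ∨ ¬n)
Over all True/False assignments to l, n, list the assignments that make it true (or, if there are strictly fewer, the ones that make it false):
is never true.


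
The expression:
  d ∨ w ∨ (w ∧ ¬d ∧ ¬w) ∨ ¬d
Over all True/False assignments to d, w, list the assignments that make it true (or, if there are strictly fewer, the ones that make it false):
is always true.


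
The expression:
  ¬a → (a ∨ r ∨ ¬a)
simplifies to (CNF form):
True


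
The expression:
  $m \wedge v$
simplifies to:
$m \wedge v$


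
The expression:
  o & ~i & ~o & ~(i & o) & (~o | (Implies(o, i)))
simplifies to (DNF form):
False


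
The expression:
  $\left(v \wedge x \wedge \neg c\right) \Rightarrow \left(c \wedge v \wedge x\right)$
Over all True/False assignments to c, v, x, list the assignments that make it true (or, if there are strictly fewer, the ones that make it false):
is false only for:
  c=False, v=True, x=True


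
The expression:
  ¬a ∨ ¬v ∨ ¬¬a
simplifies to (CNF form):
True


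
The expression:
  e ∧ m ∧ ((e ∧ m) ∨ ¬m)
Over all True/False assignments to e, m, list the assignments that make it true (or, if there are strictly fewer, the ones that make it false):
is true only for:
  e=True, m=True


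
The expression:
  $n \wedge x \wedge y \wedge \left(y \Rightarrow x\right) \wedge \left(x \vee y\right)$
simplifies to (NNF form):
$n \wedge x \wedge y$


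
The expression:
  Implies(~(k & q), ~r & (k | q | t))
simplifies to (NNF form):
(k | ~r) & (q | ~r) & (k | q | t)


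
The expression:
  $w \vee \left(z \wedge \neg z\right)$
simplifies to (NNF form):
$w$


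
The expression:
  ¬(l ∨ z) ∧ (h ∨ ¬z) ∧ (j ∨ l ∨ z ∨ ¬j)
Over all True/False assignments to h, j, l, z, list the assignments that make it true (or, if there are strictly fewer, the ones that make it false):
is true only for:
  h=False, j=False, l=False, z=False;
  h=False, j=True, l=False, z=False;
  h=True, j=False, l=False, z=False;
  h=True, j=True, l=False, z=False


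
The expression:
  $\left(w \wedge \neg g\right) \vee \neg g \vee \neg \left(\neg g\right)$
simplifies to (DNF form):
$\text{True}$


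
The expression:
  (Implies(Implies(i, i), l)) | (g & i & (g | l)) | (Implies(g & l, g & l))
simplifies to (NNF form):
True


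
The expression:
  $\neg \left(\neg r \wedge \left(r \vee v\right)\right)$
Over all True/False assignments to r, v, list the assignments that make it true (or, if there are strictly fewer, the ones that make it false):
is false only for:
  r=False, v=True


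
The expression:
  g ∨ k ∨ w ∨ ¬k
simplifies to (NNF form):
True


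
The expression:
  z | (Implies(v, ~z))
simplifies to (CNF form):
True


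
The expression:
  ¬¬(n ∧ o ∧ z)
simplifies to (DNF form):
n ∧ o ∧ z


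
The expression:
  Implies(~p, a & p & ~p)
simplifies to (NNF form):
p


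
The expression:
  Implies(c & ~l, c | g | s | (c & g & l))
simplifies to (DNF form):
True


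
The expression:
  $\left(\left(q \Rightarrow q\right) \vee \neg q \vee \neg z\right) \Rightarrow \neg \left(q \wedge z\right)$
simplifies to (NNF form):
$\neg q \vee \neg z$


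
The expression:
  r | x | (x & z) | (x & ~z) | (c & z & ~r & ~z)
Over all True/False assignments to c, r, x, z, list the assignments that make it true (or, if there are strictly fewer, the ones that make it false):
is false only for:
  c=False, r=False, x=False, z=False;
  c=False, r=False, x=False, z=True;
  c=True, r=False, x=False, z=False;
  c=True, r=False, x=False, z=True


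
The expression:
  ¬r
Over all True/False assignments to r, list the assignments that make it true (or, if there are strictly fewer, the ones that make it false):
is true only for:
  r=False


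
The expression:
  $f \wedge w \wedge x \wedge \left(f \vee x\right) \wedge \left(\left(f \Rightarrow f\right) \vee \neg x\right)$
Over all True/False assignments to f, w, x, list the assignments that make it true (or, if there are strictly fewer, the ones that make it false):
is true only for:
  f=True, w=True, x=True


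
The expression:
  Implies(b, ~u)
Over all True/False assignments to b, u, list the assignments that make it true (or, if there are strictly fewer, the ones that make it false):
is false only for:
  b=True, u=True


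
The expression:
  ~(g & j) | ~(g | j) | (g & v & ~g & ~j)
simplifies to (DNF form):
~g | ~j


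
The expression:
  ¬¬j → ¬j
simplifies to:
¬j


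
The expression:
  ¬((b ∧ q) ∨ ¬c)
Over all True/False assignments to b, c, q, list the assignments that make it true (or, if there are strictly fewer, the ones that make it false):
is true only for:
  b=False, c=True, q=False;
  b=False, c=True, q=True;
  b=True, c=True, q=False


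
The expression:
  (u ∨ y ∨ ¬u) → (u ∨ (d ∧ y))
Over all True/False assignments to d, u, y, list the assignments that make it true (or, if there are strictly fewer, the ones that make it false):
is false only for:
  d=False, u=False, y=False;
  d=False, u=False, y=True;
  d=True, u=False, y=False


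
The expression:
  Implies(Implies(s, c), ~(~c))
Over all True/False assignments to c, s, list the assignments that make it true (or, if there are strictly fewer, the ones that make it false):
is false only for:
  c=False, s=False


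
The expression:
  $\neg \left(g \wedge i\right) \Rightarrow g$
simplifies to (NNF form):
$g$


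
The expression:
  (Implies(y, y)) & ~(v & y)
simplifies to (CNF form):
~v | ~y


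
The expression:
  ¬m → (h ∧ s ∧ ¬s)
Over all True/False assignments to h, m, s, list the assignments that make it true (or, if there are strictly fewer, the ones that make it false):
is true only for:
  h=False, m=True, s=False;
  h=False, m=True, s=True;
  h=True, m=True, s=False;
  h=True, m=True, s=True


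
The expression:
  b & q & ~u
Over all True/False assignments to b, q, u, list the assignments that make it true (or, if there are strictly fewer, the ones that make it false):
is true only for:
  b=True, q=True, u=False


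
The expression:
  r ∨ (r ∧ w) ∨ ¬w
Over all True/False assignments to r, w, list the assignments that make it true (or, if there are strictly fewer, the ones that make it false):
is false only for:
  r=False, w=True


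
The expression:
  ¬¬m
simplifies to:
m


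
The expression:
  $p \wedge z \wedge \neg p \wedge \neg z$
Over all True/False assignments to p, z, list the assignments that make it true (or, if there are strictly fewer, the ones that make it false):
is never true.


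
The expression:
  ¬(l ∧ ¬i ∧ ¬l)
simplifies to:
True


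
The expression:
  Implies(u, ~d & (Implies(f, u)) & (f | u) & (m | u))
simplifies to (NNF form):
~d | ~u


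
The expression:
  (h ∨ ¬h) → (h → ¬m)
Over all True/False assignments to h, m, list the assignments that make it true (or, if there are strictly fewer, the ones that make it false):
is false only for:
  h=True, m=True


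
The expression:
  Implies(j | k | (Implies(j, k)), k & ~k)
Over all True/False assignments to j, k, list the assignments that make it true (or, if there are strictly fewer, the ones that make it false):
is never true.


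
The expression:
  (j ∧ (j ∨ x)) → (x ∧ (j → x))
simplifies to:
x ∨ ¬j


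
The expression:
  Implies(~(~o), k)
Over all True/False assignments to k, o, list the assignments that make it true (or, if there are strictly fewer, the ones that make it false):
is false only for:
  k=False, o=True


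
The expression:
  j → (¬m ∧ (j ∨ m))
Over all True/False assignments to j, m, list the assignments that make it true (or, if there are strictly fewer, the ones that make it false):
is false only for:
  j=True, m=True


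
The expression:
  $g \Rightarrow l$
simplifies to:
$l \vee \neg g$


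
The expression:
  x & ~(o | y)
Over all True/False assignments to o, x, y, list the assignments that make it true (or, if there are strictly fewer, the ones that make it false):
is true only for:
  o=False, x=True, y=False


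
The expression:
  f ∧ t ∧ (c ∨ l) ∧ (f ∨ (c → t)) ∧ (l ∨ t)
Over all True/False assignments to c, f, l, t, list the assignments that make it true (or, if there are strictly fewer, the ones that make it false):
is true only for:
  c=False, f=True, l=True, t=True;
  c=True, f=True, l=False, t=True;
  c=True, f=True, l=True, t=True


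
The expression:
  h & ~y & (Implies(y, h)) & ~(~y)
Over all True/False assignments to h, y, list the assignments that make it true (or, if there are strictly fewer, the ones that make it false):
is never true.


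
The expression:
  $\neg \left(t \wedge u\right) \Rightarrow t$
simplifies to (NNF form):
$t$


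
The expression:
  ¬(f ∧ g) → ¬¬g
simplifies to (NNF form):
g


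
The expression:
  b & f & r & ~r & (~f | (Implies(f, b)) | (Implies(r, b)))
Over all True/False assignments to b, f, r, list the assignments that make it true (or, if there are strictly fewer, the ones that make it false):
is never true.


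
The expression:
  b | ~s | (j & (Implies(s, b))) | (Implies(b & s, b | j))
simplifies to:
True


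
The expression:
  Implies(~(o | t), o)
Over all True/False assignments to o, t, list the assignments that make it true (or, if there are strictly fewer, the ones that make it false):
is false only for:
  o=False, t=False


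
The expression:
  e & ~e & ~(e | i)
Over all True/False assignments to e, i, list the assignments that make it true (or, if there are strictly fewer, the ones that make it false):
is never true.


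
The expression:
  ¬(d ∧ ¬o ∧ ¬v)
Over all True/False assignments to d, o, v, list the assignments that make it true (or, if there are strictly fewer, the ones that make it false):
is false only for:
  d=True, o=False, v=False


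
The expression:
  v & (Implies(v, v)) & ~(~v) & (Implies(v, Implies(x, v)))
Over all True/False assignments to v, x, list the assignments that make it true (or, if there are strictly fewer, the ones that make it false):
is true only for:
  v=True, x=False;
  v=True, x=True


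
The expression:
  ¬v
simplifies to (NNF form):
¬v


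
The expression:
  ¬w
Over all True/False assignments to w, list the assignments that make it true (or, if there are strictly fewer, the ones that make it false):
is true only for:
  w=False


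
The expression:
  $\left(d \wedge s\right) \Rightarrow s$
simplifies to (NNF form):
$\text{True}$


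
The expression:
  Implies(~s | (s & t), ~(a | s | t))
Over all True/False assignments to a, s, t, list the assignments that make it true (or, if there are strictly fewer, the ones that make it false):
is true only for:
  a=False, s=False, t=False;
  a=False, s=True, t=False;
  a=True, s=True, t=False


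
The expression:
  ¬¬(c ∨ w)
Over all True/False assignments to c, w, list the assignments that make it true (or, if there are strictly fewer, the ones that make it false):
is false only for:
  c=False, w=False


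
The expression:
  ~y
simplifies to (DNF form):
~y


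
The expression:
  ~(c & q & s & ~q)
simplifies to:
True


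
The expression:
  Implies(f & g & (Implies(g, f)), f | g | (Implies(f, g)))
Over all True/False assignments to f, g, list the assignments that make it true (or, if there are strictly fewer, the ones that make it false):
is always true.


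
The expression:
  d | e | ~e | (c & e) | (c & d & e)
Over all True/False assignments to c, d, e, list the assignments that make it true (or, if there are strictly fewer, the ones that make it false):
is always true.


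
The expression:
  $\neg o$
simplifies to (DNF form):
$\neg o$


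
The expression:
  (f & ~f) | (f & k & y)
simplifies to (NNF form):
f & k & y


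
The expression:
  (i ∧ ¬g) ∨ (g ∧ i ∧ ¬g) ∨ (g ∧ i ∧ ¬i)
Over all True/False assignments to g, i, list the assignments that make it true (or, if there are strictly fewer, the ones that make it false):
is true only for:
  g=False, i=True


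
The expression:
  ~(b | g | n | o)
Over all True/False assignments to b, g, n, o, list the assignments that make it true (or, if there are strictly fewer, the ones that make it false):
is true only for:
  b=False, g=False, n=False, o=False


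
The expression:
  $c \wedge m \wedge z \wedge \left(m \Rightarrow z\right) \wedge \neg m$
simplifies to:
$\text{False}$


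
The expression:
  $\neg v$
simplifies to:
$\neg v$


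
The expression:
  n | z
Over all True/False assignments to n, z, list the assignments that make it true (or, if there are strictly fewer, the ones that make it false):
is false only for:
  n=False, z=False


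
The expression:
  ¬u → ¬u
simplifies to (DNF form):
True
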